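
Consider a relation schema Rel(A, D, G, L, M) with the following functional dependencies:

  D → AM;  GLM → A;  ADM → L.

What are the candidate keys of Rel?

(D, G)

{D, G}⁺: D→AM adds A, M; ADM→L adds L → {A, D, G, L, M}. Minimal: {G}⁺ = {G}; {D}⁺ = {A, D, L, M} — none reach the full schema.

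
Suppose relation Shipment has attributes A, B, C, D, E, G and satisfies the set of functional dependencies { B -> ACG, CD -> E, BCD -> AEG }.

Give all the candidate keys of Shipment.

Attributes B, D never appear on any right-hand side, so every candidate key must contain {B, D}.
{B, D}⁺ = {A, B, C, D, E, G}, which is all of the schema, so {B, D} is the only candidate key.

BD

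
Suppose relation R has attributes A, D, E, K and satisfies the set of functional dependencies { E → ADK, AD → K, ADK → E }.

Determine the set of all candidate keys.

{E}⁺: E→ADK adds A, D, K → {A, D, E, K}.
{A, D}⁺: AD→K adds K; ADK→E adds E → {A, D, E, K}. Minimal: {D}⁺ = {D}; {A}⁺ = {A} — none reach the full schema.

{E}; {A, D}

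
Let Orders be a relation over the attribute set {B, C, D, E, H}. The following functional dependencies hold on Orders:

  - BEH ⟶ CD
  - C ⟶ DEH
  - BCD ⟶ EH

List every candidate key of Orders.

{B, C}; {B, E, H}

Attribute B never appears on the right-hand side of any dependency, so B must belong to every candidate key.
{B}⁺ = {B}, which is not all of the schema, so we must add further attributes.
{B, C}⁺: C→DEH adds D, E, H → {B, C, D, E, H}. Minimal: {C}⁺ = {C, D, E, H}; {B}⁺ = {B} — none reach the full schema.
{B, E, H}⁺: BEH→CD adds C, D → {B, C, D, E, H}. Minimal: {E, H}⁺ = {E, H}; {B, H}⁺ = {B, H}; {B, E}⁺ = {B, E} — none reach the full schema.
Any other superkey contains one of these as a subset, so there are no further candidate keys.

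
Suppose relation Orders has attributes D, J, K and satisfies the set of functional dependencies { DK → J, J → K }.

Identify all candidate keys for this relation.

Attribute D never appears on the right-hand side of any dependency, so D must belong to every candidate key.
{D}⁺ = {D}, which is not all of the schema, so we must add further attributes.
{D, J}⁺: J→K adds K → {D, J, K}.
{D, K}⁺: DK→J adds J → {D, J, K}.
Any other superkey contains one of these as a subset, so there are no further candidate keys.

{D, J}; {D, K}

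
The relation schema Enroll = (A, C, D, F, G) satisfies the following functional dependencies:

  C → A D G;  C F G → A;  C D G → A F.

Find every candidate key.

{C}

Attribute C never appears on the right-hand side of any dependency, so C must belong to every candidate key.
{C}⁺ = {A, C, D, F, G}, which is all of the schema, so {C} is the only candidate key.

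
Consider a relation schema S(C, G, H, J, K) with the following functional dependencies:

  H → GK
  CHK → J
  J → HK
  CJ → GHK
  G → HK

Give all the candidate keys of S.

Attribute C never appears on the right-hand side of any dependency, so C must belong to every candidate key.
{C}⁺ = {C}, which is not all of the schema, so we must add further attributes.
{C, G}⁺: G→HK adds H, K; CHK→J adds J → {C, G, H, J, K}. Minimal: {G}⁺ = {G, H, K}; {C}⁺ = {C} — none reach the full schema.
{C, H}⁺: H→GK adds G, K; CHK→J adds J → {C, G, H, J, K}. Minimal: {H}⁺ = {G, H, K}; {C}⁺ = {C} — none reach the full schema.
{C, J}⁺: J→HK adds H, K; CJ→GHK adds G → {C, G, H, J, K}. Minimal: {J}⁺ = {G, H, J, K}; {C}⁺ = {C} — none reach the full schema.

{C, G}, {C, H}, {C, J}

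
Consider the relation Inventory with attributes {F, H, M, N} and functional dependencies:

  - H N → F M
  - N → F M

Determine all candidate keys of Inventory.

{H, N}

Attributes H, N never appear on any right-hand side, so every candidate key must contain {H, N}.
{H, N}⁺ = {F, H, M, N}, which is all of the schema, so {H, N} is the only candidate key.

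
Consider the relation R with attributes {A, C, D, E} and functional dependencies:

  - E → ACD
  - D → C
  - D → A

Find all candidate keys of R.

Attribute E never appears on the right-hand side of any dependency, so E must belong to every candidate key.
{E}⁺ = {A, C, D, E}, which is all of the schema, so {E} is the only candidate key.

{E}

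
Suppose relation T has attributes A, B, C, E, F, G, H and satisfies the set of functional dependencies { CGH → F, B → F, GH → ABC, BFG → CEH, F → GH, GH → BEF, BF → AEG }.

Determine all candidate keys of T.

{B}⁺: B→F adds F; F→GH adds G, H; GH→BEF adds E; BF→AEG adds A; GH→ABC adds C → {A, B, C, E, F, G, H}.
{F}⁺: F→GH adds G, H; GH→BEF adds B, E; BF→AEG adds A; GH→ABC adds C → {A, B, C, E, F, G, H}.
{G, H}⁺: GH→ABC adds A, B, C; GH→BEF adds E, F → {A, B, C, E, F, G, H}. Minimal: {H}⁺ = {H}; {G}⁺ = {G} — none reach the full schema.
Any other superkey contains one of these as a subset, so there are no further candidate keys.

{B}, {F}, {G, H}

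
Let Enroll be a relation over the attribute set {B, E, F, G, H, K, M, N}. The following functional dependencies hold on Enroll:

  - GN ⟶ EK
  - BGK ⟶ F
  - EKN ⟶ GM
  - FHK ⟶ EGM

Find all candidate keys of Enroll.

(B, G, H, N); (B, E, H, K, N); (B, F, H, K, N)

Attributes B, H, N never appear on any right-hand side, so every candidate key must contain {B, H, N}.
{B, H, N}⁺ = {B, H, N}, which is not all of the schema, so we must add further attributes.
{B, G, H, N}⁺: GN→EK adds E, K; BGK→F adds F; EKN→GM adds M → {B, E, F, G, H, K, M, N}.
{B, E, H, K, N}⁺: EKN→GM adds G, M; BGK→F adds F → {B, E, F, G, H, K, M, N}.
{B, F, H, K, N}⁺: FHK→EGM adds E, G, M → {B, E, F, G, H, K, M, N}.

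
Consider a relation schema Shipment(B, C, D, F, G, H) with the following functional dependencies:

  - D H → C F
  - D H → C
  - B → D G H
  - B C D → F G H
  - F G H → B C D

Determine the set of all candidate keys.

{B}⁺: B→DGH adds D, G, H; DH→CF adds C, F → {B, C, D, F, G, H}.
{D, G, H}⁺: DH→CF adds C, F; FGH→BCD adds B → {B, C, D, F, G, H}. Minimal: {G, H}⁺ = {G, H}; {D, H}⁺ = {C, D, F, H}; {D, G}⁺ = {D, G} — none reach the full schema.
{F, G, H}⁺: FGH→BCD adds B, C, D → {B, C, D, F, G, H}. Minimal: {G, H}⁺ = {G, H}; {F, H}⁺ = {F, H}; {F, G}⁺ = {F, G} — none reach the full schema.
Any other superkey contains one of these as a subset, so there are no further candidate keys.

(B), (D, G, H), (F, G, H)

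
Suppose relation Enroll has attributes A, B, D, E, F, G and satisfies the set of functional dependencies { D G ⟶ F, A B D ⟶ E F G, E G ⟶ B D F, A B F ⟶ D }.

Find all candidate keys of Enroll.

(A, B, D), (A, B, F), (A, E, G)

Attribute A never appears on the right-hand side of any dependency, so A must belong to every candidate key.
{A}⁺ = {A}, which is not all of the schema, so we must add further attributes.
{A, B, D}⁺: ABD→EFG adds E, F, G → {A, B, D, E, F, G}.
{A, B, F}⁺: ABF→D adds D; ABD→EFG adds E, G → {A, B, D, E, F, G}.
{A, E, G}⁺: EG→BDF adds B, D, F → {A, B, D, E, F, G}.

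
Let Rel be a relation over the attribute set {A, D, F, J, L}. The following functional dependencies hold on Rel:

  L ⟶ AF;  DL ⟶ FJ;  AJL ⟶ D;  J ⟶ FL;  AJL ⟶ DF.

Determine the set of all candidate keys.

{J}⁺: J→FL adds F, L; L→AF adds A; AJL→D adds D → {A, D, F, J, L}.
{D, L}⁺: L→AF adds A, F; DL→FJ adds J → {A, D, F, J, L}.

J, DL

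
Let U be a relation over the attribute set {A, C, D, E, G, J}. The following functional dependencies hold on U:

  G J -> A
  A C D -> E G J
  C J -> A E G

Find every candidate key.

Attributes C, D never appear on any right-hand side, so every candidate key must contain {C, D}.
{C, D}⁺ = {C, D}, which is not all of the schema, so we must add further attributes.
{A, C, D}⁺: ACD→EGJ adds E, G, J → {A, C, D, E, G, J}.
{C, D, J}⁺: CJ→AEG adds A, E, G → {A, C, D, E, G, J}.

ACD; CDJ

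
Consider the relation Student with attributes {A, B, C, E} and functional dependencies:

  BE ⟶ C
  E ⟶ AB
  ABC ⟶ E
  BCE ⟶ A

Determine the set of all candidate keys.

{E}, {A, B, C}

{E}⁺: E→AB adds A, B; BE→C adds C → {A, B, C, E}.
{A, B, C}⁺: ABC→E adds E → {A, B, C, E}.
Any other superkey contains one of these as a subset, so there are no further candidate keys.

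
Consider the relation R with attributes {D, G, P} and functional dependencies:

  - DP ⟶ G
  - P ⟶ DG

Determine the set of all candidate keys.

Attribute P never appears on the right-hand side of any dependency, so P must belong to every candidate key.
{P}⁺ = {D, G, P}, which is all of the schema, so {P} is the only candidate key.

{P}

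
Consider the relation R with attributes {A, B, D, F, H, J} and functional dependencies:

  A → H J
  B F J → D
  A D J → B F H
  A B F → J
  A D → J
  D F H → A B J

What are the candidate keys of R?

{A, D}⁺: A→HJ adds H, J; ADJ→BFH adds B, F → {A, B, D, F, H, J}. Minimal: {D}⁺ = {D}; {A}⁺ = {A, H, J} — none reach the full schema.
{A, B, F}⁺: A→HJ adds H, J; BFJ→D adds D → {A, B, D, F, H, J}. Minimal: {B, F}⁺ = {B, F}; {A, F}⁺ = {A, F, H, J}; {A, B}⁺ = {A, B, H, J} — none reach the full schema.
{D, F, H}⁺: DFH→ABJ adds A, B, J → {A, B, D, F, H, J}. Minimal: {F, H}⁺ = {F, H}; {D, H}⁺ = {D, H}; {D, F}⁺ = {D, F} — none reach the full schema.
{B, F, H, J}⁺: BFJ→D adds D; DFH→ABJ adds A → {A, B, D, F, H, J}. Minimal: {F, H, J}⁺ = {F, H, J}; {B, H, J}⁺ = {B, H, J}; {B, F, J}⁺ = {B, D, F, J}; … — none reach the full schema.

{A, D}, {A, B, F}, {D, F, H}, {B, F, H, J}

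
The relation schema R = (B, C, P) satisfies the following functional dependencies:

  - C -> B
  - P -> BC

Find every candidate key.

{P}

{P}⁺: P→BC adds B, C → {B, C, P}.
No other minimal superkey exists.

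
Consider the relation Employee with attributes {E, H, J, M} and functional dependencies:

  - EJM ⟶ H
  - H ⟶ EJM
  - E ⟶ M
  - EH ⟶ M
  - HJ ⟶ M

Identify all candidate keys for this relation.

{H}⁺: H→EJM adds E, J, M → {E, H, J, M}.
{E, J}⁺: E→M adds M; EJM→H adds H → {E, H, J, M}. Minimal: {J}⁺ = {J}; {E}⁺ = {E, M} — none reach the full schema.

{H}; {E, J}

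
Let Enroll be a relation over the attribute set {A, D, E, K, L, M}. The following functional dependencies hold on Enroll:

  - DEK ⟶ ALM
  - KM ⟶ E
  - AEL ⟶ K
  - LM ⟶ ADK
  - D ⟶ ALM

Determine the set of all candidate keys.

{D}, {L, M}

{D}⁺: D→ALM adds A, L, M; LM→ADK adds K; KM→E adds E → {A, D, E, K, L, M}.
{L, M}⁺: LM→ADK adds A, D, K; KM→E adds E → {A, D, E, K, L, M}.
Any other superkey contains one of these as a subset, so there are no further candidate keys.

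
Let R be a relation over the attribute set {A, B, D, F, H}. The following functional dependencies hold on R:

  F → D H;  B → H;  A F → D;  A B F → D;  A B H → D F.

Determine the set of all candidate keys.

Attributes A, B never appear on any right-hand side, so every candidate key must contain {A, B}.
{A, B}⁺ = {A, B, D, F, H}, which is all of the schema, so {A, B} is the only candidate key.

{A, B}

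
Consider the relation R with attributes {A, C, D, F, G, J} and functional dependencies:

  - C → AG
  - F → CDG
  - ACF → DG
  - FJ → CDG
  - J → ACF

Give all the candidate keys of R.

{J}

Attribute J never appears on the right-hand side of any dependency, so J must belong to every candidate key.
{J}⁺ = {A, C, D, F, G, J}, which is all of the schema, so {J} is the only candidate key.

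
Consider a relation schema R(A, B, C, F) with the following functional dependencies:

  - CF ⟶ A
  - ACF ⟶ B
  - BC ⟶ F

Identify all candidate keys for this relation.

Attribute C never appears on the right-hand side of any dependency, so C must belong to every candidate key.
{C}⁺ = {C}, which is not all of the schema, so we must add further attributes.
{B, C}⁺: BC→F adds F; CF→A adds A → {A, B, C, F}. Minimal: {C}⁺ = {C}; {B}⁺ = {B} — none reach the full schema.
{C, F}⁺: CF→A adds A; ACF→B adds B → {A, B, C, F}. Minimal: {F}⁺ = {F}; {C}⁺ = {C} — none reach the full schema.
Any other superkey contains one of these as a subset, so there are no further candidate keys.

BC, CF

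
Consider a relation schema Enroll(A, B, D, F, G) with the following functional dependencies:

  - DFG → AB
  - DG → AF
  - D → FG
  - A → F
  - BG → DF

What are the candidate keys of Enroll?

(D), (B, G)

{D}⁺: D→FG adds F, G; DFG→AB adds A, B → {A, B, D, F, G}.
{B, G}⁺: BG→DF adds D, F; DFG→AB adds A → {A, B, D, F, G}. Minimal: {G}⁺ = {G}; {B}⁺ = {B} — none reach the full schema.
Any other superkey contains one of these as a subset, so there are no further candidate keys.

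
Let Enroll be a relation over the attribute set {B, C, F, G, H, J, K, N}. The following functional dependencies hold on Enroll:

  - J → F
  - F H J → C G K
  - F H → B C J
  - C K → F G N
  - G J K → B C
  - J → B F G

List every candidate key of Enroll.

(F, H); (H, J); (C, H, K)

{F, H}⁺: FH→BCJ adds B, C, J; J→BFG adds G; FHJ→CGK adds K; CK→FGN adds N → {B, C, F, G, H, J, K, N}. Minimal: {H}⁺ = {H}; {F}⁺ = {F} — none reach the full schema.
{H, J}⁺: J→F adds F; FHJ→CGK adds C, G, K; FH→BCJ adds B; CK→FGN adds N → {B, C, F, G, H, J, K, N}. Minimal: {J}⁺ = {B, F, G, J}; {H}⁺ = {H} — none reach the full schema.
{C, H, K}⁺: CK→FGN adds F, G, N; FH→BCJ adds B, J → {B, C, F, G, H, J, K, N}. Minimal: {H, K}⁺ = {H, K}; {C, K}⁺ = {C, F, G, K, N}; {C, H}⁺ = {C, H} — none reach the full schema.
Any other superkey contains one of these as a subset, so there are no further candidate keys.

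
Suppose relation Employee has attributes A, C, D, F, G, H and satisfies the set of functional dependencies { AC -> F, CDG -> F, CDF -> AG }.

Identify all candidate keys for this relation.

Attributes C, D, H never appear on any right-hand side, so every candidate key must contain {C, D, H}.
{C, D, H}⁺ = {C, D, H}, which is not all of the schema, so we must add further attributes.
{A, C, D, H}⁺: AC→F adds F; CDF→AG adds G → {A, C, D, F, G, H}. Minimal: {C, D, H}⁺ = {C, D, H}; {A, D, H}⁺ = {A, D, H}; {A, C, H}⁺ = {A, C, F, H}; … — none reach the full schema.
{C, D, F, H}⁺: CDF→AG adds A, G → {A, C, D, F, G, H}. Minimal: {D, F, H}⁺ = {D, F, H}; {C, F, H}⁺ = {C, F, H}; {C, D, H}⁺ = {C, D, H}; … — none reach the full schema.
{C, D, G, H}⁺: CDG→F adds F; CDF→AG adds A → {A, C, D, F, G, H}. Minimal: {D, G, H}⁺ = {D, G, H}; {C, G, H}⁺ = {C, G, H}; {C, D, H}⁺ = {C, D, H}; … — none reach the full schema.

{A, C, D, H}, {C, D, F, H}, {C, D, G, H}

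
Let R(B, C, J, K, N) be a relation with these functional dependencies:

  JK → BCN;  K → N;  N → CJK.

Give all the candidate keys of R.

K, N

{K}⁺: K→N adds N; N→CJK adds C, J; JK→BCN adds B → {B, C, J, K, N}.
{N}⁺: N→CJK adds C, J, K; JK→BCN adds B → {B, C, J, K, N}.
Any other superkey contains one of these as a subset, so there are no further candidate keys.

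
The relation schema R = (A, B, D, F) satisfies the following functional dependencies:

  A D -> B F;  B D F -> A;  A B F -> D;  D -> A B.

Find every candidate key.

{D}⁺: D→AB adds A, B; AD→BF adds F → {A, B, D, F}.
{A, B, F}⁺: ABF→D adds D → {A, B, D, F}. Minimal: {B, F}⁺ = {B, F}; {A, F}⁺ = {A, F}; {A, B}⁺ = {A, B} — none reach the full schema.
Any other superkey contains one of these as a subset, so there are no further candidate keys.

(D); (A, B, F)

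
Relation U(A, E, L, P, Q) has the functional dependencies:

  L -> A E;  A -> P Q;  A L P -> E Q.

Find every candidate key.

{L}

Attribute L never appears on the right-hand side of any dependency, so L must belong to every candidate key.
{L}⁺ = {A, E, L, P, Q}, which is all of the schema, so {L} is the only candidate key.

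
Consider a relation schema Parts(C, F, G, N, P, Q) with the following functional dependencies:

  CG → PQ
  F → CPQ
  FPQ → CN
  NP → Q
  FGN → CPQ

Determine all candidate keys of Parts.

Attributes F, G never appear on any right-hand side, so every candidate key must contain {F, G}.
{F, G}⁺ = {C, F, G, N, P, Q}, which is all of the schema, so {F, G} is the only candidate key.

{F, G}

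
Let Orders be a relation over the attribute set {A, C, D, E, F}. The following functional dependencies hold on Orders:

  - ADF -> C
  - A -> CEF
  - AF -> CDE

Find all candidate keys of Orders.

{A}

Attribute A never appears on the right-hand side of any dependency, so A must belong to every candidate key.
{A}⁺ = {A, C, D, E, F}, which is all of the schema, so {A} is the only candidate key.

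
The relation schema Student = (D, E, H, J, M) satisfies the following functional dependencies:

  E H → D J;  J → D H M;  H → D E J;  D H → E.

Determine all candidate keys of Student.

H, J

{H}⁺: H→DEJ adds D, E, J; J→DHM adds M → {D, E, H, J, M}.
{J}⁺: J→DHM adds D, H, M; H→DEJ adds E → {D, E, H, J, M}.
Any other superkey contains one of these as a subset, so there are no further candidate keys.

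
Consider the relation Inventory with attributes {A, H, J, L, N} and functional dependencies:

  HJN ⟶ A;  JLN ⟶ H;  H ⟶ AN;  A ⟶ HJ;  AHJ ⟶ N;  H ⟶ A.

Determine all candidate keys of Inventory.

Attribute L never appears on the right-hand side of any dependency, so L must belong to every candidate key.
{L}⁺ = {L}, which is not all of the schema, so we must add further attributes.
{A, L}⁺: A→HJ adds H, J; AHJ→N adds N → {A, H, J, L, N}. Minimal: {L}⁺ = {L}; {A}⁺ = {A, H, J, N} — none reach the full schema.
{H, L}⁺: H→AN adds A, N; A→HJ adds J → {A, H, J, L, N}. Minimal: {L}⁺ = {L}; {H}⁺ = {A, H, J, N} — none reach the full schema.
{J, L, N}⁺: JLN→H adds H; H→AN adds A → {A, H, J, L, N}. Minimal: {L, N}⁺ = {L, N}; {J, N}⁺ = {J, N}; {J, L}⁺ = {J, L} — none reach the full schema.

{A, L}; {H, L}; {J, L, N}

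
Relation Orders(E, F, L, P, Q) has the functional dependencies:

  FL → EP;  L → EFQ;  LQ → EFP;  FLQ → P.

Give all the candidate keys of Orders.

L

Attribute L never appears on the right-hand side of any dependency, so L must belong to every candidate key.
{L}⁺ = {E, F, L, P, Q}, which is all of the schema, so {L} is the only candidate key.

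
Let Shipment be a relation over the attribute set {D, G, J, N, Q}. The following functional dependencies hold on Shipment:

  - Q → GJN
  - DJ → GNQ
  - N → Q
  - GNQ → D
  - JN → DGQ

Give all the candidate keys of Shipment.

N, Q, DJ

{N}⁺: N→Q adds Q; Q→GJN adds G, J; GNQ→D adds D → {D, G, J, N, Q}.
{Q}⁺: Q→GJN adds G, J, N; GNQ→D adds D → {D, G, J, N, Q}.
{D, J}⁺: DJ→GNQ adds G, N, Q → {D, G, J, N, Q}. Minimal: {J}⁺ = {J}; {D}⁺ = {D} — none reach the full schema.
Any other superkey contains one of these as a subset, so there are no further candidate keys.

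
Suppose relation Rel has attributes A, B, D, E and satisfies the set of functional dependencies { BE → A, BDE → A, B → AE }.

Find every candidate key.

{B, D}

{B, D}⁺: B→AE adds A, E → {A, B, D, E}. Minimal: {D}⁺ = {D}; {B}⁺ = {A, B, E} — none reach the full schema.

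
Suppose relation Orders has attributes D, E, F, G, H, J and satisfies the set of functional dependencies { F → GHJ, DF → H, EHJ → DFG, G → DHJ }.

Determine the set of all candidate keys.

{E, F}⁺: F→GHJ adds G, H, J; EHJ→DFG adds D → {D, E, F, G, H, J}.
{E, G}⁺: G→DHJ adds D, H, J; EHJ→DFG adds F → {D, E, F, G, H, J}.
{E, H, J}⁺: EHJ→DFG adds D, F, G → {D, E, F, G, H, J}.

{E, F}, {E, G}, {E, H, J}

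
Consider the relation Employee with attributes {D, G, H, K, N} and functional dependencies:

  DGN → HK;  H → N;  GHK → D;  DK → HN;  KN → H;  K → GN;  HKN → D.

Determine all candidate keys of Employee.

(K), (D, G, H), (D, G, N)

{K}⁺: K→GN adds G, N; KN→H adds H; HKN→D adds D → {D, G, H, K, N}.
{D, G, H}⁺: H→N adds N; DGN→HK adds K → {D, G, H, K, N}. Minimal: {G, H}⁺ = {G, H, N}; {D, H}⁺ = {D, H, N}; {D, G}⁺ = {D, G} — none reach the full schema.
{D, G, N}⁺: DGN→HK adds H, K → {D, G, H, K, N}. Minimal: {G, N}⁺ = {G, N}; {D, N}⁺ = {D, N}; {D, G}⁺ = {D, G} — none reach the full schema.
Any other superkey contains one of these as a subset, so there are no further candidate keys.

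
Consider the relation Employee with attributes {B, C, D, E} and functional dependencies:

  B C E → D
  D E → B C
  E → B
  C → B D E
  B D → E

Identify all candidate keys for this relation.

(C), (B, D), (D, E)

{C}⁺: C→BDE adds B, D, E → {B, C, D, E}.
{B, D}⁺: BD→E adds E; DE→BC adds C → {B, C, D, E}.
{D, E}⁺: DE→BC adds B, C → {B, C, D, E}.
Any other superkey contains one of these as a subset, so there are no further candidate keys.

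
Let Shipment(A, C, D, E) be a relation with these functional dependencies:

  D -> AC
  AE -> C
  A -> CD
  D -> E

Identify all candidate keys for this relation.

A, D

{A}⁺: A→CD adds C, D; D→E adds E → {A, C, D, E}.
{D}⁺: D→AC adds A, C; D→E adds E → {A, C, D, E}.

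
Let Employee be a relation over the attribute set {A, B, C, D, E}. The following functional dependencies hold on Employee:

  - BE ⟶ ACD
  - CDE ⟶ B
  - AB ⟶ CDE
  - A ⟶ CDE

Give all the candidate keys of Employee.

(A); (B, E); (C, D, E)

{A}⁺: A→CDE adds C, D, E; CDE→B adds B → {A, B, C, D, E}.
{B, E}⁺: BE→ACD adds A, C, D → {A, B, C, D, E}. Minimal: {E}⁺ = {E}; {B}⁺ = {B} — none reach the full schema.
{C, D, E}⁺: CDE→B adds B; BE→ACD adds A → {A, B, C, D, E}. Minimal: {D, E}⁺ = {D, E}; {C, E}⁺ = {C, E}; {C, D}⁺ = {C, D} — none reach the full schema.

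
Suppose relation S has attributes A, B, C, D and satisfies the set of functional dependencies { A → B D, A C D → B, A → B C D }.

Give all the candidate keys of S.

{A}

Attribute A never appears on the right-hand side of any dependency, so A must belong to every candidate key.
{A}⁺ = {A, B, C, D}, which is all of the schema, so {A} is the only candidate key.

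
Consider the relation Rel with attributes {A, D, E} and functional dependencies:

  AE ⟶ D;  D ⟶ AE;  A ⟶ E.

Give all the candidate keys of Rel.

{A}, {D}

{A}⁺: A→E adds E; AE→D adds D → {A, D, E}.
{D}⁺: D→AE adds A, E → {A, D, E}.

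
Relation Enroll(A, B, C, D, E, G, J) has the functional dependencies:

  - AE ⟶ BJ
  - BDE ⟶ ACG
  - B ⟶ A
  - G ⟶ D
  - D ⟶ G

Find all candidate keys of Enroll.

{A, D, E}⁺: AE→BJ adds B, J; BDE→ACG adds C, G → {A, B, C, D, E, G, J}. Minimal: {D, E}⁺ = {D, E, G}; {A, E}⁺ = {A, B, E, J}; {A, D}⁺ = {A, D, G} — none reach the full schema.
{A, E, G}⁺: AE→BJ adds B, J; G→D adds D; BDE→ACG adds C → {A, B, C, D, E, G, J}. Minimal: {E, G}⁺ = {D, E, G}; {A, G}⁺ = {A, D, G}; {A, E}⁺ = {A, B, E, J} — none reach the full schema.
{B, D, E}⁺: BDE→ACG adds A, C, G; AE→BJ adds J → {A, B, C, D, E, G, J}. Minimal: {D, E}⁺ = {D, E, G}; {B, E}⁺ = {A, B, E, J}; {B, D}⁺ = {A, B, D, G} — none reach the full schema.
{B, E, G}⁺: B→A adds A; G→D adds D; AE→BJ adds J; BDE→ACG adds C → {A, B, C, D, E, G, J}. Minimal: {E, G}⁺ = {D, E, G}; {B, G}⁺ = {A, B, D, G}; {B, E}⁺ = {A, B, E, J} — none reach the full schema.
Any other superkey contains one of these as a subset, so there are no further candidate keys.

{A, D, E}, {A, E, G}, {B, D, E}, {B, E, G}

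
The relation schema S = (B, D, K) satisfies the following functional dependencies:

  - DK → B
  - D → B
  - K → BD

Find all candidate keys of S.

{K}

Attribute K never appears on the right-hand side of any dependency, so K must belong to every candidate key.
{K}⁺ = {B, D, K}, which is all of the schema, so {K} is the only candidate key.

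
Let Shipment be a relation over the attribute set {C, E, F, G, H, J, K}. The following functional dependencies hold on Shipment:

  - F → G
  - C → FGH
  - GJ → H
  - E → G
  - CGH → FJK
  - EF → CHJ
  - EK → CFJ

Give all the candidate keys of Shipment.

Attribute E never appears on the right-hand side of any dependency, so E must belong to every candidate key.
{E}⁺ = {E, G}, which is not all of the schema, so we must add further attributes.
{C, E}⁺: C→FGH adds F, G, H; CGH→FJK adds J, K → {C, E, F, G, H, J, K}. Minimal: {E}⁺ = {E, G}; {C}⁺ = {C, F, G, H, J, K} — none reach the full schema.
{E, F}⁺: F→G adds G; EF→CHJ adds C, H, J; CGH→FJK adds K → {C, E, F, G, H, J, K}. Minimal: {F}⁺ = {F, G}; {E}⁺ = {E, G} — none reach the full schema.
{E, K}⁺: E→G adds G; EK→CFJ adds C, F, J; C→FGH adds H → {C, E, F, G, H, J, K}. Minimal: {K}⁺ = {K}; {E}⁺ = {E, G} — none reach the full schema.
Any other superkey contains one of these as a subset, so there are no further candidate keys.

{C, E}; {E, F}; {E, K}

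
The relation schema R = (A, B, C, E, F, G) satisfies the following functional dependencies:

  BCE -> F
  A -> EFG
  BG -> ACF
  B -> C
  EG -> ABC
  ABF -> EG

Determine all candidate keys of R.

{A}⁺: A→EFG adds E, F, G; EG→ABC adds B, C → {A, B, C, E, F, G}.
{B, G}⁺: BG→ACF adds A, C, F; ABF→EG adds E → {A, B, C, E, F, G}. Minimal: {G}⁺ = {G}; {B}⁺ = {B, C} — none reach the full schema.
{E, G}⁺: EG→ABC adds A, B, C; BCE→F adds F → {A, B, C, E, F, G}. Minimal: {G}⁺ = {G}; {E}⁺ = {E} — none reach the full schema.
Any other superkey contains one of these as a subset, so there are no further candidate keys.

{A}; {B, G}; {E, G}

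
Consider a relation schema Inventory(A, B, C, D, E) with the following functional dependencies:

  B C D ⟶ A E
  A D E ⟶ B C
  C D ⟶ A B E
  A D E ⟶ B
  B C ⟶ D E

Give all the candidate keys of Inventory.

(B, C), (C, D), (A, D, E)

{B, C}⁺: BC→DE adds D, E; BCD→AE adds A → {A, B, C, D, E}.
{C, D}⁺: CD→ABE adds A, B, E → {A, B, C, D, E}.
{A, D, E}⁺: ADE→BC adds B, C → {A, B, C, D, E}.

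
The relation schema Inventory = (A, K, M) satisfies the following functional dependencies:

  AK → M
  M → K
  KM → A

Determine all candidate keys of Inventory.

M; AK

{M}⁺: M→K adds K; KM→A adds A → {A, K, M}.
{A, K}⁺: AK→M adds M → {A, K, M}. Minimal: {K}⁺ = {K}; {A}⁺ = {A} — none reach the full schema.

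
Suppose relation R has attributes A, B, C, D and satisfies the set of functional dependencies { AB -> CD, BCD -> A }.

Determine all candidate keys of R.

(A, B), (B, C, D)

Attribute B never appears on the right-hand side of any dependency, so B must belong to every candidate key.
{B}⁺ = {B}, which is not all of the schema, so we must add further attributes.
{A, B}⁺: AB→CD adds C, D → {A, B, C, D}. Minimal: {B}⁺ = {B}; {A}⁺ = {A} — none reach the full schema.
{B, C, D}⁺: BCD→A adds A → {A, B, C, D}. Minimal: {C, D}⁺ = {C, D}; {B, D}⁺ = {B, D}; {B, C}⁺ = {B, C} — none reach the full schema.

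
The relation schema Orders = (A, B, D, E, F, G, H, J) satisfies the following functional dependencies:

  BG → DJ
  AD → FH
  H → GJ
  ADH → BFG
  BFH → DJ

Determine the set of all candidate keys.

{A, D, E}, {A, B, E, G}, {A, B, E, H}

Attributes A, E never appear on any right-hand side, so every candidate key must contain {A, E}.
{A, E}⁺ = {A, E}, which is not all of the schema, so we must add further attributes.
{A, D, E}⁺: AD→FH adds F, H; H→GJ adds G, J; ADH→BFG adds B → {A, B, D, E, F, G, H, J}. Minimal: {D, E}⁺ = {D, E}; {A, E}⁺ = {A, E}; {A, D}⁺ = {A, B, D, F, G, H, J} — none reach the full schema.
{A, B, E, G}⁺: BG→DJ adds D, J; AD→FH adds F, H → {A, B, D, E, F, G, H, J}. Minimal: {B, E, G}⁺ = {B, D, E, G, J}; {A, E, G}⁺ = {A, E, G}; {A, B, G}⁺ = {A, B, D, F, G, H, J}; … — none reach the full schema.
{A, B, E, H}⁺: H→GJ adds G, J; BG→DJ adds D; AD→FH adds F → {A, B, D, E, F, G, H, J}. Minimal: {B, E, H}⁺ = {B, D, E, G, H, J}; {A, E, H}⁺ = {A, E, G, H, J}; {A, B, H}⁺ = {A, B, D, F, G, H, J}; … — none reach the full schema.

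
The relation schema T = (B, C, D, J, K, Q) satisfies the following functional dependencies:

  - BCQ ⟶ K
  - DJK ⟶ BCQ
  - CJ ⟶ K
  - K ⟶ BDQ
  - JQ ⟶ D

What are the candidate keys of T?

CJ, JK

Attribute J never appears on the right-hand side of any dependency, so J must belong to every candidate key.
{J}⁺ = {J}, which is not all of the schema, so we must add further attributes.
{C, J}⁺: CJ→K adds K; K→BDQ adds B, D, Q → {B, C, D, J, K, Q}.
{J, K}⁺: K→BDQ adds B, D, Q; DJK→BCQ adds C → {B, C, D, J, K, Q}.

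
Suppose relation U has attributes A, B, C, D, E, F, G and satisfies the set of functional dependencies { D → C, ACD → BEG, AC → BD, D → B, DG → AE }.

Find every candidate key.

(A, C, F); (A, D, F); (D, F, G)

Attribute F never appears on the right-hand side of any dependency, so F must belong to every candidate key.
{F}⁺ = {F}, which is not all of the schema, so we must add further attributes.
{A, C, F}⁺: AC→BD adds B, D; ACD→BEG adds E, G → {A, B, C, D, E, F, G}. Minimal: {C, F}⁺ = {C, F}; {A, F}⁺ = {A, F}; {A, C}⁺ = {A, B, C, D, E, G} — none reach the full schema.
{A, D, F}⁺: D→C adds C; ACD→BEG adds B, E, G → {A, B, C, D, E, F, G}. Minimal: {D, F}⁺ = {B, C, D, F}; {A, F}⁺ = {A, F}; {A, D}⁺ = {A, B, C, D, E, G} — none reach the full schema.
{D, F, G}⁺: D→C adds C; D→B adds B; DG→AE adds A, E → {A, B, C, D, E, F, G}. Minimal: {F, G}⁺ = {F, G}; {D, G}⁺ = {A, B, C, D, E, G}; {D, F}⁺ = {B, C, D, F} — none reach the full schema.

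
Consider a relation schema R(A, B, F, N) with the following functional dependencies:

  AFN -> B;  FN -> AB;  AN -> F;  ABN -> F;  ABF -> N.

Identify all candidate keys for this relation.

{A, N}⁺: AN→F adds F; AFN→B adds B → {A, B, F, N}. Minimal: {N}⁺ = {N}; {A}⁺ = {A} — none reach the full schema.
{F, N}⁺: FN→AB adds A, B → {A, B, F, N}. Minimal: {N}⁺ = {N}; {F}⁺ = {F} — none reach the full schema.
{A, B, F}⁺: ABF→N adds N → {A, B, F, N}. Minimal: {B, F}⁺ = {B, F}; {A, F}⁺ = {A, F}; {A, B}⁺ = {A, B} — none reach the full schema.
Any other superkey contains one of these as a subset, so there are no further candidate keys.

{A, N}; {F, N}; {A, B, F}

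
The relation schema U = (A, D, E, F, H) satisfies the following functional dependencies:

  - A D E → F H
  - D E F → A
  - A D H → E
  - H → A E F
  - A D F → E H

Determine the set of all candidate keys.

Attribute D never appears on the right-hand side of any dependency, so D must belong to every candidate key.
{D}⁺ = {D}, which is not all of the schema, so we must add further attributes.
{D, H}⁺: H→AEF adds A, E, F → {A, D, E, F, H}. Minimal: {H}⁺ = {A, E, F, H}; {D}⁺ = {D} — none reach the full schema.
{A, D, E}⁺: ADE→FH adds F, H → {A, D, E, F, H}. Minimal: {D, E}⁺ = {D, E}; {A, E}⁺ = {A, E}; {A, D}⁺ = {A, D} — none reach the full schema.
{A, D, F}⁺: ADF→EH adds E, H → {A, D, E, F, H}. Minimal: {D, F}⁺ = {D, F}; {A, F}⁺ = {A, F}; {A, D}⁺ = {A, D} — none reach the full schema.
{D, E, F}⁺: DEF→A adds A; ADF→EH adds H → {A, D, E, F, H}. Minimal: {E, F}⁺ = {E, F}; {D, F}⁺ = {D, F}; {D, E}⁺ = {D, E} — none reach the full schema.
Any other superkey contains one of these as a subset, so there are no further candidate keys.

(D, H), (A, D, E), (A, D, F), (D, E, F)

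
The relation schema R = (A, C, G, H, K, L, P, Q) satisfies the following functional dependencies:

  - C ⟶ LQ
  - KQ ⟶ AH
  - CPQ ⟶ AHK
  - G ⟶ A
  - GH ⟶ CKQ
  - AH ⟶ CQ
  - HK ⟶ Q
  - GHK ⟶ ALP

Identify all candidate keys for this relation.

(G, H), (C, G, K), (C, G, P), (G, K, Q)

Attribute G never appears on the right-hand side of any dependency, so G must belong to every candidate key.
{G}⁺ = {A, G}, which is not all of the schema, so we must add further attributes.
{G, H}⁺: G→A adds A; GH→CKQ adds C, K, Q; GHK→ALP adds L, P → {A, C, G, H, K, L, P, Q}. Minimal: {H}⁺ = {H}; {G}⁺ = {A, G} — none reach the full schema.
{C, G, K}⁺: C→LQ adds L, Q; KQ→AH adds A, H; GHK→ALP adds P → {A, C, G, H, K, L, P, Q}. Minimal: {G, K}⁺ = {A, G, K}; {C, K}⁺ = {A, C, H, K, L, Q}; {C, G}⁺ = {A, C, G, L, Q} — none reach the full schema.
{C, G, P}⁺: C→LQ adds L, Q; CPQ→AHK adds A, H, K → {A, C, G, H, K, L, P, Q}. Minimal: {G, P}⁺ = {A, G, P}; {C, P}⁺ = {A, C, H, K, L, P, Q}; {C, G}⁺ = {A, C, G, L, Q} — none reach the full schema.
{G, K, Q}⁺: KQ→AH adds A, H; GH→CKQ adds C; GHK→ALP adds L, P → {A, C, G, H, K, L, P, Q}. Minimal: {K, Q}⁺ = {A, C, H, K, L, Q}; {G, Q}⁺ = {A, G, Q}; {G, K}⁺ = {A, G, K} — none reach the full schema.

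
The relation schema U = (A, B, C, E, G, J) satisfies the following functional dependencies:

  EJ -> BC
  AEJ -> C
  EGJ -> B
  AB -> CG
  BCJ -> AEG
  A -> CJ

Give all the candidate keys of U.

{A, B}⁺: AB→CG adds C, G; A→CJ adds J; BCJ→AEG adds E → {A, B, C, E, G, J}. Minimal: {B}⁺ = {B}; {A}⁺ = {A, C, J} — none reach the full schema.
{A, E}⁺: A→CJ adds C, J; EJ→BC adds B; AB→CG adds G → {A, B, C, E, G, J}. Minimal: {E}⁺ = {E}; {A}⁺ = {A, C, J} — none reach the full schema.
{E, J}⁺: EJ→BC adds B, C; BCJ→AEG adds A, G → {A, B, C, E, G, J}. Minimal: {J}⁺ = {J}; {E}⁺ = {E} — none reach the full schema.
{B, C, J}⁺: BCJ→AEG adds A, E, G → {A, B, C, E, G, J}. Minimal: {C, J}⁺ = {C, J}; {B, J}⁺ = {B, J}; {B, C}⁺ = {B, C} — none reach the full schema.
Any other superkey contains one of these as a subset, so there are no further candidate keys.

{A, B}; {A, E}; {E, J}; {B, C, J}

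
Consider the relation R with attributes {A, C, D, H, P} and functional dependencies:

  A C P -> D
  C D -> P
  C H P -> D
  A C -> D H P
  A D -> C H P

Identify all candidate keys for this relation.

Attribute A never appears on the right-hand side of any dependency, so A must belong to every candidate key.
{A}⁺ = {A}, which is not all of the schema, so we must add further attributes.
{A, C}⁺: AC→DHP adds D, H, P → {A, C, D, H, P}. Minimal: {C}⁺ = {C}; {A}⁺ = {A} — none reach the full schema.
{A, D}⁺: AD→CHP adds C, H, P → {A, C, D, H, P}. Minimal: {D}⁺ = {D}; {A}⁺ = {A} — none reach the full schema.
Any other superkey contains one of these as a subset, so there are no further candidate keys.

{A, C}, {A, D}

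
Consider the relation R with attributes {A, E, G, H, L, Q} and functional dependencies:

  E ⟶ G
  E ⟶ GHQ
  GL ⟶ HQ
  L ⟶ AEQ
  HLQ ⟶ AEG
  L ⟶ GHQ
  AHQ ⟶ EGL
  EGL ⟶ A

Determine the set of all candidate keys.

{L}, {A, E}, {A, H, Q}

{L}⁺: L→AEQ adds A, E, Q; L→GHQ adds G, H → {A, E, G, H, L, Q}.
{A, E}⁺: E→G adds G; E→GHQ adds H, Q; AHQ→EGL adds L → {A, E, G, H, L, Q}.
{A, H, Q}⁺: AHQ→EGL adds E, G, L → {A, E, G, H, L, Q}.
Any other superkey contains one of these as a subset, so there are no further candidate keys.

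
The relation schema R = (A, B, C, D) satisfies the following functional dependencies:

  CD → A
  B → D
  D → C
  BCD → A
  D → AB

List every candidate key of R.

(B); (D)

{B}⁺: B→D adds D; D→C adds C; BCD→A adds A → {A, B, C, D}.
{D}⁺: D→C adds C; D→AB adds A, B → {A, B, C, D}.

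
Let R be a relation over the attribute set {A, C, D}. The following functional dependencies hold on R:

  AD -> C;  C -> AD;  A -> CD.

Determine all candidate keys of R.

{A}⁺: A→CD adds C, D → {A, C, D}.
{C}⁺: C→AD adds A, D → {A, C, D}.
Any other superkey contains one of these as a subset, so there are no further candidate keys.

A; C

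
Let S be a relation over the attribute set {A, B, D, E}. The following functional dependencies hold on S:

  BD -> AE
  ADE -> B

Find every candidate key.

(B, D); (A, D, E)

Attribute D never appears on the right-hand side of any dependency, so D must belong to every candidate key.
{D}⁺ = {D}, which is not all of the schema, so we must add further attributes.
{B, D}⁺: BD→AE adds A, E → {A, B, D, E}. Minimal: {D}⁺ = {D}; {B}⁺ = {B} — none reach the full schema.
{A, D, E}⁺: ADE→B adds B → {A, B, D, E}. Minimal: {D, E}⁺ = {D, E}; {A, E}⁺ = {A, E}; {A, D}⁺ = {A, D} — none reach the full schema.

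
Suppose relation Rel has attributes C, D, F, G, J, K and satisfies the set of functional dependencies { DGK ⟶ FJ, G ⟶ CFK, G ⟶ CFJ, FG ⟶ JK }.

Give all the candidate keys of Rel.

{D, G}

{D, G}⁺: G→CFK adds C, F, K; G→CFJ adds J → {C, D, F, G, J, K}. Minimal: {G}⁺ = {C, F, G, J, K}; {D}⁺ = {D} — none reach the full schema.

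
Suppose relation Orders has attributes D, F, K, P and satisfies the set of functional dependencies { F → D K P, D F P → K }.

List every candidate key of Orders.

F

Attribute F never appears on the right-hand side of any dependency, so F must belong to every candidate key.
{F}⁺ = {D, F, K, P}, which is all of the schema, so {F} is the only candidate key.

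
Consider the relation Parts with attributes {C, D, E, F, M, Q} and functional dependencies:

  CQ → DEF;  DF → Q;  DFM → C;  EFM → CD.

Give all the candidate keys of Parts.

Attribute M never appears on the right-hand side of any dependency, so M must belong to every candidate key.
{M}⁺ = {M}, which is not all of the schema, so we must add further attributes.
{C, M, Q}⁺: CQ→DEF adds D, E, F → {C, D, E, F, M, Q}. Minimal: {M, Q}⁺ = {M, Q}; {C, Q}⁺ = {C, D, E, F, Q}; {C, M}⁺ = {C, M} — none reach the full schema.
{D, F, M}⁺: DF→Q adds Q; DFM→C adds C; CQ→DEF adds E → {C, D, E, F, M, Q}. Minimal: {F, M}⁺ = {F, M}; {D, M}⁺ = {D, M}; {D, F}⁺ = {D, F, Q} — none reach the full schema.
{E, F, M}⁺: EFM→CD adds C, D; DF→Q adds Q → {C, D, E, F, M, Q}. Minimal: {F, M}⁺ = {F, M}; {E, M}⁺ = {E, M}; {E, F}⁺ = {E, F} — none reach the full schema.

(C, M, Q); (D, F, M); (E, F, M)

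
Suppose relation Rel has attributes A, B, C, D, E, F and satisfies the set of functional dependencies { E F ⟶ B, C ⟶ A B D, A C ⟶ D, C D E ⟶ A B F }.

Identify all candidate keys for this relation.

Attributes C, E never appear on any right-hand side, so every candidate key must contain {C, E}.
{C, E}⁺ = {A, B, C, D, E, F}, which is all of the schema, so {C, E} is the only candidate key.

(C, E)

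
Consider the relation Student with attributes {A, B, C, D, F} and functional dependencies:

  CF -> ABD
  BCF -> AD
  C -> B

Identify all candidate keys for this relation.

Attributes C, F never appear on any right-hand side, so every candidate key must contain {C, F}.
{C, F}⁺ = {A, B, C, D, F}, which is all of the schema, so {C, F} is the only candidate key.

{C, F}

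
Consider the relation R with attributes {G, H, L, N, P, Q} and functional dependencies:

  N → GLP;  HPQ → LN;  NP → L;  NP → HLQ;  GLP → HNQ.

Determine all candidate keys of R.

N, GLP, HPQ

{N}⁺: N→GLP adds G, L, P; NP→HLQ adds H, Q → {G, H, L, N, P, Q}.
{G, L, P}⁺: GLP→HNQ adds H, N, Q → {G, H, L, N, P, Q}. Minimal: {L, P}⁺ = {L, P}; {G, P}⁺ = {G, P}; {G, L}⁺ = {G, L} — none reach the full schema.
{H, P, Q}⁺: HPQ→LN adds L, N; N→GLP adds G → {G, H, L, N, P, Q}. Minimal: {P, Q}⁺ = {P, Q}; {H, Q}⁺ = {H, Q}; {H, P}⁺ = {H, P} — none reach the full schema.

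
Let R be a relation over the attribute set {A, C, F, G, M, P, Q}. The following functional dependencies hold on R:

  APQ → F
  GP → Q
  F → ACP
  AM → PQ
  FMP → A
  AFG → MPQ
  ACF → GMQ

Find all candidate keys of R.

{F}⁺: F→ACP adds A, C, P; ACF→GMQ adds G, M, Q → {A, C, F, G, M, P, Q}.
{A, M}⁺: AM→PQ adds P, Q; APQ→F adds F; F→ACP adds C; ACF→GMQ adds G → {A, C, F, G, M, P, Q}. Minimal: {M}⁺ = {M}; {A}⁺ = {A} — none reach the full schema.
{A, G, P}⁺: GP→Q adds Q; APQ→F adds F; F→ACP adds C; AFG→MPQ adds M → {A, C, F, G, M, P, Q}. Minimal: {G, P}⁺ = {G, P, Q}; {A, P}⁺ = {A, P}; {A, G}⁺ = {A, G} — none reach the full schema.
{A, P, Q}⁺: APQ→F adds F; F→ACP adds C; ACF→GMQ adds G, M → {A, C, F, G, M, P, Q}. Minimal: {P, Q}⁺ = {P, Q}; {A, Q}⁺ = {A, Q}; {A, P}⁺ = {A, P} — none reach the full schema.

{F}, {A, M}, {A, G, P}, {A, P, Q}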